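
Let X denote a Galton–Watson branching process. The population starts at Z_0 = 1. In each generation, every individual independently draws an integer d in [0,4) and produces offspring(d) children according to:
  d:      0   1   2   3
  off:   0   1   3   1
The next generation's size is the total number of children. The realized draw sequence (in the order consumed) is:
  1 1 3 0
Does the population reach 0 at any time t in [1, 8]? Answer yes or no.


gen 0: Z_0=1, draws=[1], offspring=[1], Z_1=1
gen 1: Z_1=1, draws=[1], offspring=[1], Z_2=1
gen 2: Z_2=1, draws=[3], offspring=[1], Z_3=1
gen 3: Z_3=1, draws=[0], offspring=[0], Z_4=0
gen 4: Z_4=0, draws=[], offspring=[], Z_5=0
gen 5: Z_5=0, draws=[], offspring=[], Z_6=0
gen 6: Z_6=0, draws=[], offspring=[], Z_7=0
gen 7: Z_7=0, draws=[], offspring=[], Z_8=0

yes


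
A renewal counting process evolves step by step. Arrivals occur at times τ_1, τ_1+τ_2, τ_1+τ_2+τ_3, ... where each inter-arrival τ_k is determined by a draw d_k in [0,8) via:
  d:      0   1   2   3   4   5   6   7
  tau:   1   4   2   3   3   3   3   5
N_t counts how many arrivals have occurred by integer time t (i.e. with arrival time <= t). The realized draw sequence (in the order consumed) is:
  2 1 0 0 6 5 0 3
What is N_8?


4

draw d_1=2: τ_1=2, arrival time A_1=2
draw d_2=1: τ_2=4, arrival time A_2=6
draw d_3=0: τ_3=1, arrival time A_3=7
draw d_4=0: τ_4=1, arrival time A_4=8
draw d_5=6: τ_5=3, arrival time A_5=11
draw d_6=5: τ_6=3, arrival time A_6=14
draw d_7=0: τ_7=1, arrival time A_7=15
draw d_8=3: τ_8=3, arrival time A_8=18
N_t over t=0..8: 0:0 1:0 2:1 3:1 4:1 5:1 6:2 7:3 8:4


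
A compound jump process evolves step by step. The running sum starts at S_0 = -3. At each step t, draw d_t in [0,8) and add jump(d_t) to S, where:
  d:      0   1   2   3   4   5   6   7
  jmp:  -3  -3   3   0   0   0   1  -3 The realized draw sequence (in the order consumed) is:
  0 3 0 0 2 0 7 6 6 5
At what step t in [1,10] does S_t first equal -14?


8

t=0: S=-3, d=0, jump=-3, S_1=-6
t=1: S=-6, d=3, jump=0, S_2=-6
t=2: S=-6, d=0, jump=-3, S_3=-9
t=3: S=-9, d=0, jump=-3, S_4=-12
t=4: S=-12, d=2, jump=3, S_5=-9
t=5: S=-9, d=0, jump=-3, S_6=-12
t=6: S=-12, d=7, jump=-3, S_7=-15
t=7: S=-15, d=6, jump=1, S_8=-14
t=8: S=-14, d=6, jump=1, S_9=-13
t=9: S=-13, d=5, jump=0, S_10=-13


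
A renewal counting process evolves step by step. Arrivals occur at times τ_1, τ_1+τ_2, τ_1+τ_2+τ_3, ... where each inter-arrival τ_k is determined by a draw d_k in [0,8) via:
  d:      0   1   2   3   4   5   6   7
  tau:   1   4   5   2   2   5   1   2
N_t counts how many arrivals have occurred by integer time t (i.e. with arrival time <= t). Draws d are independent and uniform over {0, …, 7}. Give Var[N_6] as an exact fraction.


Inter-arrival values over d=0..7: [1, 4, 5, 2, 2, 5, 1, 2]
Each d has probability 1/8, so the pmf of τ is: f(1) = 1/4, f(2) = 3/8, f(4) = 1/8, f(5) = 1/4
Let p_n(j) = P(N_n = j), with p_0 = [1]. Condition on τ_1: p_n(0) = P(τ > n), and for j >= 1, p_n(j) = Σ_{k<=n} f(k)·p_{n−k}(j−1)
p_1 = [3/4, 1/4]  (j = 0..1)
p_2 = [3/8, 9/16, 1/16]  (j = 0..2)
p_3 = [3/8, 3/8, 15/64, 1/64]  (j = 0..3)
p_4 = [1/4, 23/64, 39/128, 21/256, 1/256]  (j = 0..4)
p_5 = [0, 35/64, 67/256, 21/128, 27/1024, 1/1024]  (j = 0..5)
p_6 = [0, 21/64, 207/512, 3/16, 147/2048, 33/4096, 1/4096]  (j = 0..6)
E[N_6] = Σ j·p_6(j) = 8307/4096;  E[N_6²] = Σ j²·p_6(j) = 20445/4096
Var[N_6] = 20445/4096 − (8307/4096)² = 14736471/16777216

14736471/16777216


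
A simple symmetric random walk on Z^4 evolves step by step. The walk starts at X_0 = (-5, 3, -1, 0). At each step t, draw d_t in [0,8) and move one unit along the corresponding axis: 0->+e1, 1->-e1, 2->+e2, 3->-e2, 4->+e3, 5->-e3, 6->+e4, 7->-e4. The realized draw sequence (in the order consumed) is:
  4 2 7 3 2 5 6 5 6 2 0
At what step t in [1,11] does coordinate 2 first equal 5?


10

t=0: X=(-5, 3, -1, 0), d=4 → +e3, X_1=(-5, 3, 0, 0)
t=1: X=(-5, 3, 0, 0), d=2 → +e2, X_2=(-5, 4, 0, 0)
t=2: X=(-5, 4, 0, 0), d=7 → -e4, X_3=(-5, 4, 0, -1)
t=3: X=(-5, 4, 0, -1), d=3 → -e2, X_4=(-5, 3, 0, -1)
t=4: X=(-5, 3, 0, -1), d=2 → +e2, X_5=(-5, 4, 0, -1)
t=5: X=(-5, 4, 0, -1), d=5 → -e3, X_6=(-5, 4, -1, -1)
t=6: X=(-5, 4, -1, -1), d=6 → +e4, X_7=(-5, 4, -1, 0)
t=7: X=(-5, 4, -1, 0), d=5 → -e3, X_8=(-5, 4, -2, 0)
t=8: X=(-5, 4, -2, 0), d=6 → +e4, X_9=(-5, 4, -2, 1)
t=9: X=(-5, 4, -2, 1), d=2 → +e2, X_10=(-5, 5, -2, 1)
t=10: X=(-5, 5, -2, 1), d=0 → +e1, X_11=(-4, 5, -2, 1)


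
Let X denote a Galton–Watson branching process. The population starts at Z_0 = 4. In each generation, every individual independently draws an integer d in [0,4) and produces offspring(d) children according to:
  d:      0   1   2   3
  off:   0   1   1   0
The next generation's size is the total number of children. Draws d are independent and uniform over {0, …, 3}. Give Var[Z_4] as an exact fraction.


Outcome values over d=0..3: [0, 1, 1, 0]
Σy = 2, Σy² = 2, M = 4
μ = 2/4 = 1/2,  σ² = 2/4 − (1/2)² = 1/4
V_0 = 0, E_0 = 4
V_1 = 1/4·E_0 + (1/2)²·V_0 = 1;  E_1 = 2
V_2 = 1/4·E_1 + (1/2)²·V_1 = 3/4;  E_2 = 1
V_3 = 1/4·E_2 + (1/2)²·V_2 = 7/16;  E_3 = 1/2
V_4 = 1/4·E_3 + (1/2)²·V_3 = 15/64;  E_4 = 1/4

15/64


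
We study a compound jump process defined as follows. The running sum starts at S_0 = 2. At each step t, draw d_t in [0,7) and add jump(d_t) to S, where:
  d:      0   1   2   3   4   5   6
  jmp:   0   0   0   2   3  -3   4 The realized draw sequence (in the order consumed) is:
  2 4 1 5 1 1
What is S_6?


2

t=0: S=2, d=2, jump=0, S_1=2
t=1: S=2, d=4, jump=3, S_2=5
t=2: S=5, d=1, jump=0, S_3=5
t=3: S=5, d=5, jump=-3, S_4=2
t=4: S=2, d=1, jump=0, S_5=2
t=5: S=2, d=1, jump=0, S_6=2


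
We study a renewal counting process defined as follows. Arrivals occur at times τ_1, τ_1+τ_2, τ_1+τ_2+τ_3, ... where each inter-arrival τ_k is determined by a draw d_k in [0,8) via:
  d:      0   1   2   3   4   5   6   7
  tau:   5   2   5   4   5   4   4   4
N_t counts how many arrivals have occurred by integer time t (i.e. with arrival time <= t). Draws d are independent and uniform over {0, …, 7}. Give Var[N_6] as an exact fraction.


Inter-arrival values over d=0..7: [5, 2, 5, 4, 5, 4, 4, 4]
Each d has probability 1/8, so the pmf of τ is: f(2) = 1/8, f(4) = 1/2, f(5) = 3/8
Let p_n(j) = P(N_n = j), with p_0 = [1]. Condition on τ_1: p_n(0) = P(τ > n), and for j >= 1, p_n(j) = Σ_{k<=n} f(k)·p_{n−k}(j−1)
p_1 = [1]  (j = 0)
p_2 = [7/8, 1/8]  (j = 0..1)
p_3 = [7/8, 1/8]  (j = 0..1)
p_4 = [3/8, 39/64, 1/64]  (j = 0..2)
p_5 = [0, 63/64, 1/64]  (j = 0..2)
p_6 = [0, 55/64, 71/512, 1/512]  (j = 0..3)
E[N_6] = Σ j·p_6(j) = 585/512;  E[N_6²] = Σ j²·p_6(j) = 733/512
Var[N_6] = 733/512 − (585/512)² = 33071/262144

33071/262144


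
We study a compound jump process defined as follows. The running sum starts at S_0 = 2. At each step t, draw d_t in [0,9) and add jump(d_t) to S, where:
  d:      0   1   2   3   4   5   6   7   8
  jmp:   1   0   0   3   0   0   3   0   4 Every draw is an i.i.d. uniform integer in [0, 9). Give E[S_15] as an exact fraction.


61/3

Outcome values over d=0..8: [1, 0, 0, 3, 0, 0, 3, 0, 4]
Σy = 11, Σy² = 35, M = 9
μ = 11/9 = 11/9,  σ² = 35/9 − (11/9)² = 194/81
E[S_15] = 2 + 15·(11/9) = 61/3


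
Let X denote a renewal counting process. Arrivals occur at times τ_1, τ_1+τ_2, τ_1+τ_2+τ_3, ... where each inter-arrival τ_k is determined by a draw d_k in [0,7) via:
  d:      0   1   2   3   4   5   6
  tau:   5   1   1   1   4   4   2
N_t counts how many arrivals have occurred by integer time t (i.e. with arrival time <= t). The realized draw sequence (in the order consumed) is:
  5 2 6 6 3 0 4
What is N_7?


draw d_1=5: τ_1=4, arrival time A_1=4
draw d_2=2: τ_2=1, arrival time A_2=5
draw d_3=6: τ_3=2, arrival time A_3=7
draw d_4=6: τ_4=2, arrival time A_4=9
draw d_5=3: τ_5=1, arrival time A_5=10
draw d_6=0: τ_6=5, arrival time A_6=15
draw d_7=4: τ_7=4, arrival time A_7=19
N_t over t=0..7: 0:0 1:0 2:0 3:0 4:1 5:2 6:2 7:3

3


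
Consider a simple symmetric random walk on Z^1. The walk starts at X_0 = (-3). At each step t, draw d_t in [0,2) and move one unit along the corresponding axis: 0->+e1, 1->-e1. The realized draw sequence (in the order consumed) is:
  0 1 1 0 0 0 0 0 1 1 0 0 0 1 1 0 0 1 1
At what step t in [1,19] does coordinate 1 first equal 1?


t=0: X=(-3), d=0 → +e1, X_1=(-2)
t=1: X=(-2), d=1 → -e1, X_2=(-3)
t=2: X=(-3), d=1 → -e1, X_3=(-4)
t=3: X=(-4), d=0 → +e1, X_4=(-3)
t=4: X=(-3), d=0 → +e1, X_5=(-2)
t=5: X=(-2), d=0 → +e1, X_6=(-1)
t=6: X=(-1), d=0 → +e1, X_7=(0)
t=7: X=(0), d=0 → +e1, X_8=(1)
t=8: X=(1), d=1 → -e1, X_9=(0)
t=9: X=(0), d=1 → -e1, X_10=(-1)
t=10: X=(-1), d=0 → +e1, X_11=(0)
t=11: X=(0), d=0 → +e1, X_12=(1)
t=12: X=(1), d=0 → +e1, X_13=(2)
t=13: X=(2), d=1 → -e1, X_14=(1)
t=14: X=(1), d=1 → -e1, X_15=(0)
t=15: X=(0), d=0 → +e1, X_16=(1)
t=16: X=(1), d=0 → +e1, X_17=(2)
t=17: X=(2), d=1 → -e1, X_18=(1)
t=18: X=(1), d=1 → -e1, X_19=(0)

8


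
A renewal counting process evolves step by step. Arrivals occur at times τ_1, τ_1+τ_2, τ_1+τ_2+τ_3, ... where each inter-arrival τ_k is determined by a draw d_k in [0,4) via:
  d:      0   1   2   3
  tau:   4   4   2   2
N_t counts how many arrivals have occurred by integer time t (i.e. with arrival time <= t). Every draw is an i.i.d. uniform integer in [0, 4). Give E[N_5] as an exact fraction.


5/4

Inter-arrival values over d=0..3: [4, 4, 2, 2]
Each d has probability 1/4, so the pmf of τ is: f(2) = 1/2, f(4) = 1/2
Renewal equation for m(n) = E[N_n]: condition on τ_1 = k (if k <= n, one arrival plus a fresh copy on the remaining n−k steps): m(n) = F(n) + Σ_{k<=n} f(k)·m(n−k), where F(n) = P(τ <= n) and m(0) = 0
m(1) = F(1) = 0
m(2) = F(2) = 1/2
m(3) = F(3) = 1/2
m(4) = F(4) + f(2)·m(2) = 1 + 1/2·1/2 = 5/4
m(5) = F(5) + f(2)·m(3) = 1 + 1/2·1/2 = 5/4
E[N_5] = m(5) = 5/4


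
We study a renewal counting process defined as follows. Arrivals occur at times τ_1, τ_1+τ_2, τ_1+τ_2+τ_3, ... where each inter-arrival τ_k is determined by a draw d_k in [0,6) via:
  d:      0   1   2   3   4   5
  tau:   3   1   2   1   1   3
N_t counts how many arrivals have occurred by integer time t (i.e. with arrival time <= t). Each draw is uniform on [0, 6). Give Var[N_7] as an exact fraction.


Inter-arrival values over d=0..5: [3, 1, 2, 1, 1, 3]
Each d has probability 1/6, so the pmf of τ is: f(1) = 1/2, f(2) = 1/6, f(3) = 1/3
Let p_n(j) = P(N_n = j), with p_0 = [1]. Condition on τ_1: p_n(0) = P(τ > n), and for j >= 1, p_n(j) = Σ_{k<=n} f(k)·p_{n−k}(j−1)
p_1 = [1/2, 1/2]  (j = 0..1)
p_2 = [1/3, 5/12, 1/4]  (j = 0..2)
p_3 = [0, 7/12, 7/24, 1/8]  (j = 0..3)
p_4 = [0, 2/9, 19/36, 3/16, 1/16]  (j = 0..4)
p_5 = [0, 1/9, 25/72, 19/48, 11/96, 1/32]  (j = 0..5)
p_6 = [0, 0, 31/108, 155/432, 13/48, 13/192, 1/64]  (j = 0..6)
p_7 = [0, 0, 5/54, 163/432, 133/432, 101/576, 5/128, 1/128]  (j = 0..7)
E[N_7] = Σ j·p_7(j) = 4279/1152;  E[N_7²] = Σ j²·p_7(j) = 51373/3456
Var[N_7] = 51373/3456 − (4279/1152)² = 1417391/1327104

1417391/1327104


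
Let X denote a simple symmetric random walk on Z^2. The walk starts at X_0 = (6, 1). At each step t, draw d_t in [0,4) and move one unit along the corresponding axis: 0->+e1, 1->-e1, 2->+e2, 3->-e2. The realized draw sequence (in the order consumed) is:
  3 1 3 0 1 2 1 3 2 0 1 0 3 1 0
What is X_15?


t=0: X=(6, 1), d=3 → -e2, X_1=(6, 0)
t=1: X=(6, 0), d=1 → -e1, X_2=(5, 0)
t=2: X=(5, 0), d=3 → -e2, X_3=(5, -1)
t=3: X=(5, -1), d=0 → +e1, X_4=(6, -1)
t=4: X=(6, -1), d=1 → -e1, X_5=(5, -1)
t=5: X=(5, -1), d=2 → +e2, X_6=(5, 0)
t=6: X=(5, 0), d=1 → -e1, X_7=(4, 0)
t=7: X=(4, 0), d=3 → -e2, X_8=(4, -1)
t=8: X=(4, -1), d=2 → +e2, X_9=(4, 0)
t=9: X=(4, 0), d=0 → +e1, X_10=(5, 0)
t=10: X=(5, 0), d=1 → -e1, X_11=(4, 0)
t=11: X=(4, 0), d=0 → +e1, X_12=(5, 0)
t=12: X=(5, 0), d=3 → -e2, X_13=(5, -1)
t=13: X=(5, -1), d=1 → -e1, X_14=(4, -1)
t=14: X=(4, -1), d=0 → +e1, X_15=(5, -1)

(5, -1)


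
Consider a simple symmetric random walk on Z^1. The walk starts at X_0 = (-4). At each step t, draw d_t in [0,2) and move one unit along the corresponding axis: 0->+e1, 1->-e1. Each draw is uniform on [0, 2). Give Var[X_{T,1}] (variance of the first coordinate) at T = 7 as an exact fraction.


Outcome values over d=0..1: [1, -1]
Σy = 0, Σy² = 2, M = 2
μ = 0/2 = 0,  σ² = 2/2 − (0)² = 1
Independent increments: Var[X_7] = 7·σ² = 7·(1) = 7

7


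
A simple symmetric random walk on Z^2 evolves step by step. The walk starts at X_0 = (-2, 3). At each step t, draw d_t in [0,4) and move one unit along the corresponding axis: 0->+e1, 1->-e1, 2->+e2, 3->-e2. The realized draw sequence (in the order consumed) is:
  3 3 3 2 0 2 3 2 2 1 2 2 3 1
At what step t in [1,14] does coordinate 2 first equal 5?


t=0: X=(-2, 3), d=3 → -e2, X_1=(-2, 2)
t=1: X=(-2, 2), d=3 → -e2, X_2=(-2, 1)
t=2: X=(-2, 1), d=3 → -e2, X_3=(-2, 0)
t=3: X=(-2, 0), d=2 → +e2, X_4=(-2, 1)
t=4: X=(-2, 1), d=0 → +e1, X_5=(-1, 1)
t=5: X=(-1, 1), d=2 → +e2, X_6=(-1, 2)
t=6: X=(-1, 2), d=3 → -e2, X_7=(-1, 1)
t=7: X=(-1, 1), d=2 → +e2, X_8=(-1, 2)
t=8: X=(-1, 2), d=2 → +e2, X_9=(-1, 3)
t=9: X=(-1, 3), d=1 → -e1, X_10=(-2, 3)
t=10: X=(-2, 3), d=2 → +e2, X_11=(-2, 4)
t=11: X=(-2, 4), d=2 → +e2, X_12=(-2, 5)
t=12: X=(-2, 5), d=3 → -e2, X_13=(-2, 4)
t=13: X=(-2, 4), d=1 → -e1, X_14=(-3, 4)

12


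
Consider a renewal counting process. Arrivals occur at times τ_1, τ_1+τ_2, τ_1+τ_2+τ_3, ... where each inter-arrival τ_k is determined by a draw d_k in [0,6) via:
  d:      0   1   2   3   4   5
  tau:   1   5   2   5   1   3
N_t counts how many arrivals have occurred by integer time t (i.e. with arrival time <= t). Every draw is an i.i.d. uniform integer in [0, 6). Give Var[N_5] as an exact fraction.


89377/118098

Inter-arrival values over d=0..5: [1, 5, 2, 5, 1, 3]
Each d has probability 1/6, so the pmf of τ is: f(1) = 1/3, f(2) = 1/6, f(3) = 1/6, f(5) = 1/3
Let p_n(j) = P(N_n = j), with p_0 = [1]. Condition on τ_1: p_n(0) = P(τ > n), and for j >= 1, p_n(j) = Σ_{k<=n} f(k)·p_{n−k}(j−1)
p_1 = [2/3, 1/3]  (j = 0..1)
p_2 = [1/2, 7/18, 1/9]  (j = 0..2)
p_3 = [1/3, 4/9, 5/27, 1/27]  (j = 0..3)
p_4 = [1/3, 11/36, 29/108, 13/162, 1/81]  (j = 0..4)
p_5 = [0, 7/12, 13/54, 5/36, 8/243, 1/243]  (j = 0..5)
E[N_5] = Σ j·p_5(j) = 397/243;  E[N_5²] = Σ j²·p_5(j) = 185/54
Var[N_5] = 185/54 − (397/243)² = 89377/118098


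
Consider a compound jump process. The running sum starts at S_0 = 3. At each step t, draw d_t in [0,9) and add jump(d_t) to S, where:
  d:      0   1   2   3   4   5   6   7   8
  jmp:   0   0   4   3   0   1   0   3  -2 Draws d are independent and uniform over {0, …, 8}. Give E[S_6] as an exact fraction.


9

Outcome values over d=0..8: [0, 0, 4, 3, 0, 1, 0, 3, -2]
Σy = 9, Σy² = 39, M = 9
μ = 9/9 = 1,  σ² = 39/9 − (1)² = 10/3
E[S_6] = 3 + 6·(1) = 9


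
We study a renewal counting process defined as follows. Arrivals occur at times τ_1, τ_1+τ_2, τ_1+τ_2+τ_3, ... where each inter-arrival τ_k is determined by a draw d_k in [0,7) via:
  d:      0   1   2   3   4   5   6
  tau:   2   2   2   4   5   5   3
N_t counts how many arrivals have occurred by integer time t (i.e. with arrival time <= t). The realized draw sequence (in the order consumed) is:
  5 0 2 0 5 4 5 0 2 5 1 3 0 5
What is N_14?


4

draw d_1=5: τ_1=5, arrival time A_1=5
draw d_2=0: τ_2=2, arrival time A_2=7
draw d_3=2: τ_3=2, arrival time A_3=9
draw d_4=0: τ_4=2, arrival time A_4=11
draw d_5=5: τ_5=5, arrival time A_5=16
draw d_6=4: τ_6=5, arrival time A_6=21
draw d_7=5: τ_7=5, arrival time A_7=26
draw d_8=0: τ_8=2, arrival time A_8=28
draw d_9=2: τ_9=2, arrival time A_9=30
draw d_10=5: τ_10=5, arrival time A_10=35
draw d_11=1: τ_11=2, arrival time A_11=37
draw d_12=3: τ_12=4, arrival time A_12=41
draw d_13=0: τ_13=2, arrival time A_13=43
draw d_14=5: τ_14=5, arrival time A_14=48
N_t over t=0..14: 0:0 1:0 2:0 3:0 4:0 5:1 6:1 7:2 8:2 9:3 10:3 11:4 12:4 13:4 14:4


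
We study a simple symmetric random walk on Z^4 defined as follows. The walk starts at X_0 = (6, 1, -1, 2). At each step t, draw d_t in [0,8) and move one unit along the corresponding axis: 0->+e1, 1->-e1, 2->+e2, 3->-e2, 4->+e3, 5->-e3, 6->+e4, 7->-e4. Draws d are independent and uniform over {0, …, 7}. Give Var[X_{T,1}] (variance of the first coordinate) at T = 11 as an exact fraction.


11/4

Outcome values over d=0..7: [1, -1, 0, 0, 0, 0, 0, 0]
Σy = 0, Σy² = 2, M = 8
μ = 0/8 = 0,  σ² = 2/8 − (0)² = 1/4
Independent increments: Var[X_11] = 11·σ² = 11·(1/4) = 11/4


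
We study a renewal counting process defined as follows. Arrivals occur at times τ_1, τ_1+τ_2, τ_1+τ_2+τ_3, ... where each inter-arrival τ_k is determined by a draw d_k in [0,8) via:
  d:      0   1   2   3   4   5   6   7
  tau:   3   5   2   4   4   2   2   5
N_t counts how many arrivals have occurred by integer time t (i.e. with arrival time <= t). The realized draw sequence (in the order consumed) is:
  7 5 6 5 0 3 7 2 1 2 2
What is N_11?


4

draw d_1=7: τ_1=5, arrival time A_1=5
draw d_2=5: τ_2=2, arrival time A_2=7
draw d_3=6: τ_3=2, arrival time A_3=9
draw d_4=5: τ_4=2, arrival time A_4=11
draw d_5=0: τ_5=3, arrival time A_5=14
draw d_6=3: τ_6=4, arrival time A_6=18
draw d_7=7: τ_7=5, arrival time A_7=23
draw d_8=2: τ_8=2, arrival time A_8=25
draw d_9=1: τ_9=5, arrival time A_9=30
draw d_10=2: τ_10=2, arrival time A_10=32
draw d_11=2: τ_11=2, arrival time A_11=34
N_t over t=0..11: 0:0 1:0 2:0 3:0 4:0 5:1 6:1 7:2 8:2 9:3 10:3 11:4


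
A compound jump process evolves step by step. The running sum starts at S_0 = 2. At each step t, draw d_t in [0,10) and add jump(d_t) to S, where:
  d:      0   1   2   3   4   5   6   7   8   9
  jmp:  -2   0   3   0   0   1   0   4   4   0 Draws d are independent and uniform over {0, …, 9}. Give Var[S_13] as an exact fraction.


Outcome values over d=0..9: [-2, 0, 3, 0, 0, 1, 0, 4, 4, 0]
Σy = 10, Σy² = 46, M = 10
μ = 10/10 = 1,  σ² = 46/10 − (1)² = 18/5
Independent increments: Var[S_13] = 13·σ² = 13·(18/5) = 234/5

234/5


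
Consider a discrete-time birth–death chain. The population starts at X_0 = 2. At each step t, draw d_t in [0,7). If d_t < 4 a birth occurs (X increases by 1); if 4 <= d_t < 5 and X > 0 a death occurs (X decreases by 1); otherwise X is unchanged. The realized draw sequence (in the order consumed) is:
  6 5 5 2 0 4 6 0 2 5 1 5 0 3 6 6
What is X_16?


8

t=0: X=2, d=6 → hold, X_1=2
t=1: X=2, d=5 → hold, X_2=2
t=2: X=2, d=5 → hold, X_3=2
t=3: X=2, d=2 → birth, X_4=3
t=4: X=3, d=0 → birth, X_5=4
t=5: X=4, d=4 → death, X_6=3
t=6: X=3, d=6 → hold, X_7=3
t=7: X=3, d=0 → birth, X_8=4
t=8: X=4, d=2 → birth, X_9=5
t=9: X=5, d=5 → hold, X_10=5
t=10: X=5, d=1 → birth, X_11=6
t=11: X=6, d=5 → hold, X_12=6
t=12: X=6, d=0 → birth, X_13=7
t=13: X=7, d=3 → birth, X_14=8
t=14: X=8, d=6 → hold, X_15=8
t=15: X=8, d=6 → hold, X_16=8


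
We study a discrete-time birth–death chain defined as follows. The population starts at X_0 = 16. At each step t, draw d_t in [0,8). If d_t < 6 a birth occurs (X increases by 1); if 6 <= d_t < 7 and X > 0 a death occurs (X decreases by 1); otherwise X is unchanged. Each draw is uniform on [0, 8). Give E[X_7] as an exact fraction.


X can drop by at most 1 per step and X_0 = 16 > T = 7, so X_t >= 16 − t >= 9 > 0 for every t <= 7: the floor at 0 (the 'and X > 0' condition) never binds. Hence X_7 = X_0 + Σ_{t<7} Y_t with i.i.d. increments Y_t = y(d_t) ∈ {+1, −1, 0}.
Outcome values over d=0..7: [1, 1, 1, 1, 1, 1, -1, 0]
Σy = 5, Σy² = 7, M = 8
μ = 5/8 = 5/8,  σ² = 7/8 − (5/8)² = 31/64
E[X_7] = 16 + 7·(5/8) = 163/8

163/8


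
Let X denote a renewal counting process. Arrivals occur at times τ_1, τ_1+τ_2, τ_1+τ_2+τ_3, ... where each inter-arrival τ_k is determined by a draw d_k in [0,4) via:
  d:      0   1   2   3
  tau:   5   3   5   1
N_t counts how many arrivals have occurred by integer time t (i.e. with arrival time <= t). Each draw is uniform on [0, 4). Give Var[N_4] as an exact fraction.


Inter-arrival values over d=0..3: [5, 3, 5, 1]
Each d has probability 1/4, so the pmf of τ is: f(1) = 1/4, f(3) = 1/4, f(5) = 1/2
Let p_n(j) = P(N_n = j), with p_0 = [1]. Condition on τ_1: p_n(0) = P(τ > n), and for j >= 1, p_n(j) = Σ_{k<=n} f(k)·p_{n−k}(j−1)
p_1 = [3/4, 1/4]  (j = 0..1)
p_2 = [3/4, 3/16, 1/16]  (j = 0..2)
p_3 = [1/2, 7/16, 3/64, 1/64]  (j = 0..3)
p_4 = [1/2, 5/16, 11/64, 3/256, 1/256]  (j = 0..4)
E[N_4] = Σ j·p_4(j) = 181/256;  E[N_4²] = Σ j²·p_4(j) = 299/256
Var[N_4] = 299/256 − (181/256)² = 43783/65536

43783/65536


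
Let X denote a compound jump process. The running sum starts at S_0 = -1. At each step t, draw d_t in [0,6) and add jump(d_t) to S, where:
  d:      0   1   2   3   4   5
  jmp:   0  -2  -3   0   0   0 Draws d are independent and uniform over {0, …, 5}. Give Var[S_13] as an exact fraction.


Outcome values over d=0..5: [0, -2, -3, 0, 0, 0]
Σy = -5, Σy² = 13, M = 6
μ = -5/6 = -5/6,  σ² = 13/6 − (-5/6)² = 53/36
Independent increments: Var[S_13] = 13·σ² = 13·(53/36) = 689/36

689/36


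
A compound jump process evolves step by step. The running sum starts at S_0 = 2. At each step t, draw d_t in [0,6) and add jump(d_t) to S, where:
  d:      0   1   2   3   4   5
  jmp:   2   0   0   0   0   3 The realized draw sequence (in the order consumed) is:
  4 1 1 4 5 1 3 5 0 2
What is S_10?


t=0: S=2, d=4, jump=0, S_1=2
t=1: S=2, d=1, jump=0, S_2=2
t=2: S=2, d=1, jump=0, S_3=2
t=3: S=2, d=4, jump=0, S_4=2
t=4: S=2, d=5, jump=3, S_5=5
t=5: S=5, d=1, jump=0, S_6=5
t=6: S=5, d=3, jump=0, S_7=5
t=7: S=5, d=5, jump=3, S_8=8
t=8: S=8, d=0, jump=2, S_9=10
t=9: S=10, d=2, jump=0, S_10=10

10


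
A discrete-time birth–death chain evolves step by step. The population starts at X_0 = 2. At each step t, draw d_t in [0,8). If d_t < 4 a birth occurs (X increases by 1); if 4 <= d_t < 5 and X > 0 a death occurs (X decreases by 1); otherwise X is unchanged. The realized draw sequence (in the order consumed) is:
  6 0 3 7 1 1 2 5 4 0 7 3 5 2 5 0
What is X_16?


t=0: X=2, d=6 → hold, X_1=2
t=1: X=2, d=0 → birth, X_2=3
t=2: X=3, d=3 → birth, X_3=4
t=3: X=4, d=7 → hold, X_4=4
t=4: X=4, d=1 → birth, X_5=5
t=5: X=5, d=1 → birth, X_6=6
t=6: X=6, d=2 → birth, X_7=7
t=7: X=7, d=5 → hold, X_8=7
t=8: X=7, d=4 → death, X_9=6
t=9: X=6, d=0 → birth, X_10=7
t=10: X=7, d=7 → hold, X_11=7
t=11: X=7, d=3 → birth, X_12=8
t=12: X=8, d=5 → hold, X_13=8
t=13: X=8, d=2 → birth, X_14=9
t=14: X=9, d=5 → hold, X_15=9
t=15: X=9, d=0 → birth, X_16=10

10


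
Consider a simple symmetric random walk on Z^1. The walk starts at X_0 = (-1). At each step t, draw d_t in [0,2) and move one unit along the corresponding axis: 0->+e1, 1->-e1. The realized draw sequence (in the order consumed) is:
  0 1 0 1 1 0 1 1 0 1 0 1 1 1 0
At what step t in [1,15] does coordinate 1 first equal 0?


1

t=0: X=(-1), d=0 → +e1, X_1=(0)
t=1: X=(0), d=1 → -e1, X_2=(-1)
t=2: X=(-1), d=0 → +e1, X_3=(0)
t=3: X=(0), d=1 → -e1, X_4=(-1)
t=4: X=(-1), d=1 → -e1, X_5=(-2)
t=5: X=(-2), d=0 → +e1, X_6=(-1)
t=6: X=(-1), d=1 → -e1, X_7=(-2)
t=7: X=(-2), d=1 → -e1, X_8=(-3)
t=8: X=(-3), d=0 → +e1, X_9=(-2)
t=9: X=(-2), d=1 → -e1, X_10=(-3)
t=10: X=(-3), d=0 → +e1, X_11=(-2)
t=11: X=(-2), d=1 → -e1, X_12=(-3)
t=12: X=(-3), d=1 → -e1, X_13=(-4)
t=13: X=(-4), d=1 → -e1, X_14=(-5)
t=14: X=(-5), d=0 → +e1, X_15=(-4)


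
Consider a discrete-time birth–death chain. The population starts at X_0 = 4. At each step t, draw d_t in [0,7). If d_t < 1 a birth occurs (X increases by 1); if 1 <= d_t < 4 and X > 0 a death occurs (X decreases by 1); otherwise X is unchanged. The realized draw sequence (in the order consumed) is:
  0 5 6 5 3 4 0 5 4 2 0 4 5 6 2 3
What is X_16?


3

t=0: X=4, d=0 → birth, X_1=5
t=1: X=5, d=5 → hold, X_2=5
t=2: X=5, d=6 → hold, X_3=5
t=3: X=5, d=5 → hold, X_4=5
t=4: X=5, d=3 → death, X_5=4
t=5: X=4, d=4 → hold, X_6=4
t=6: X=4, d=0 → birth, X_7=5
t=7: X=5, d=5 → hold, X_8=5
t=8: X=5, d=4 → hold, X_9=5
t=9: X=5, d=2 → death, X_10=4
t=10: X=4, d=0 → birth, X_11=5
t=11: X=5, d=4 → hold, X_12=5
t=12: X=5, d=5 → hold, X_13=5
t=13: X=5, d=6 → hold, X_14=5
t=14: X=5, d=2 → death, X_15=4
t=15: X=4, d=3 → death, X_16=3


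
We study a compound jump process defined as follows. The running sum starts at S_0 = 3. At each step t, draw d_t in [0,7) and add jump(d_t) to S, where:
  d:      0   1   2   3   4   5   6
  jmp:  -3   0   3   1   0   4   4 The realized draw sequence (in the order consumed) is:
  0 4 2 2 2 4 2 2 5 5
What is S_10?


23

t=0: S=3, d=0, jump=-3, S_1=0
t=1: S=0, d=4, jump=0, S_2=0
t=2: S=0, d=2, jump=3, S_3=3
t=3: S=3, d=2, jump=3, S_4=6
t=4: S=6, d=2, jump=3, S_5=9
t=5: S=9, d=4, jump=0, S_6=9
t=6: S=9, d=2, jump=3, S_7=12
t=7: S=12, d=2, jump=3, S_8=15
t=8: S=15, d=5, jump=4, S_9=19
t=9: S=19, d=5, jump=4, S_10=23


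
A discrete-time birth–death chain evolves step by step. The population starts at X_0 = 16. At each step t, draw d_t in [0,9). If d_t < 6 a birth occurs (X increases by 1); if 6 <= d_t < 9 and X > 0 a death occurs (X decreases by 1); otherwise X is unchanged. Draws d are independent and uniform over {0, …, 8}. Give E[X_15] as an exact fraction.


X can drop by at most 1 per step and X_0 = 16 > T = 15, so X_t >= 16 − t >= 1 > 0 for every t <= 15: the floor at 0 (the 'and X > 0' condition) never binds. Hence X_15 = X_0 + Σ_{t<15} Y_t with i.i.d. increments Y_t = y(d_t) ∈ {+1, −1, 0}.
Outcome values over d=0..8: [1, 1, 1, 1, 1, 1, -1, -1, -1]
Σy = 3, Σy² = 9, M = 9
μ = 3/9 = 1/3,  σ² = 9/9 − (1/3)² = 8/9
E[X_15] = 16 + 15·(1/3) = 21

21


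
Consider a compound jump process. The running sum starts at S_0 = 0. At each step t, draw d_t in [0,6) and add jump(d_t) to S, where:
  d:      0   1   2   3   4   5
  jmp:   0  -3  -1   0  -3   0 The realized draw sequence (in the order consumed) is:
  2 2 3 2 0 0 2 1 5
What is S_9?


t=0: S=0, d=2, jump=-1, S_1=-1
t=1: S=-1, d=2, jump=-1, S_2=-2
t=2: S=-2, d=3, jump=0, S_3=-2
t=3: S=-2, d=2, jump=-1, S_4=-3
t=4: S=-3, d=0, jump=0, S_5=-3
t=5: S=-3, d=0, jump=0, S_6=-3
t=6: S=-3, d=2, jump=-1, S_7=-4
t=7: S=-4, d=1, jump=-3, S_8=-7
t=8: S=-7, d=5, jump=0, S_9=-7

-7


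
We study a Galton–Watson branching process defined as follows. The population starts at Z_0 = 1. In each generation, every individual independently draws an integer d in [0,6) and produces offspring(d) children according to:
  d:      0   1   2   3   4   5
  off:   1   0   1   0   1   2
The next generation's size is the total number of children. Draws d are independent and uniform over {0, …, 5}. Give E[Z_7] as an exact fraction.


Outcome values over d=0..5: [1, 0, 1, 0, 1, 2]
Σy = 5, Σy² = 7, M = 6
μ = 5/6 = 5/6,  σ² = 7/6 − (5/6)² = 17/36
E[Z_0] = 1
E[Z_1] = 5/6·E[Z_0] = 5/6
E[Z_2] = 5/6·E[Z_1] = 25/36
E[Z_3] = 5/6·E[Z_2] = 125/216
E[Z_4] = 5/6·E[Z_3] = 625/1296
E[Z_5] = 5/6·E[Z_4] = 3125/7776
E[Z_6] = 5/6·E[Z_5] = 15625/46656
E[Z_7] = 5/6·E[Z_6] = 78125/279936

78125/279936


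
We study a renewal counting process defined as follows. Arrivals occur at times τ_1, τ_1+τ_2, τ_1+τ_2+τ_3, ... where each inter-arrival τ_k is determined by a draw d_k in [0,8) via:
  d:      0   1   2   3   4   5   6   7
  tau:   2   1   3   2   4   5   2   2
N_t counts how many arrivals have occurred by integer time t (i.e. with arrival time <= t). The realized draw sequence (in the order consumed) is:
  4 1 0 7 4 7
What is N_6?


draw d_1=4: τ_1=4, arrival time A_1=4
draw d_2=1: τ_2=1, arrival time A_2=5
draw d_3=0: τ_3=2, arrival time A_3=7
draw d_4=7: τ_4=2, arrival time A_4=9
draw d_5=4: τ_5=4, arrival time A_5=13
draw d_6=7: τ_6=2, arrival time A_6=15
N_t over t=0..6: 0:0 1:0 2:0 3:0 4:1 5:2 6:2

2


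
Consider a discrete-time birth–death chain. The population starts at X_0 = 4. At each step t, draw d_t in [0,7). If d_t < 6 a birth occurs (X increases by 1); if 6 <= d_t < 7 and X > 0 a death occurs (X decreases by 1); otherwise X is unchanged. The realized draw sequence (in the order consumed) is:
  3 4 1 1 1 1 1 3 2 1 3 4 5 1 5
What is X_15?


t=0: X=4, d=3 → birth, X_1=5
t=1: X=5, d=4 → birth, X_2=6
t=2: X=6, d=1 → birth, X_3=7
t=3: X=7, d=1 → birth, X_4=8
t=4: X=8, d=1 → birth, X_5=9
t=5: X=9, d=1 → birth, X_6=10
t=6: X=10, d=1 → birth, X_7=11
t=7: X=11, d=3 → birth, X_8=12
t=8: X=12, d=2 → birth, X_9=13
t=9: X=13, d=1 → birth, X_10=14
t=10: X=14, d=3 → birth, X_11=15
t=11: X=15, d=4 → birth, X_12=16
t=12: X=16, d=5 → birth, X_13=17
t=13: X=17, d=1 → birth, X_14=18
t=14: X=18, d=5 → birth, X_15=19

19


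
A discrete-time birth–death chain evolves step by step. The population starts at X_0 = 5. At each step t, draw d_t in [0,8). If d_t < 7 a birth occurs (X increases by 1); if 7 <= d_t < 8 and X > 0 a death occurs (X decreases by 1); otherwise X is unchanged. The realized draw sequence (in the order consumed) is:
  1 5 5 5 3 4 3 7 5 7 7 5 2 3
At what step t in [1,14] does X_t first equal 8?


3

t=0: X=5, d=1 → birth, X_1=6
t=1: X=6, d=5 → birth, X_2=7
t=2: X=7, d=5 → birth, X_3=8
t=3: X=8, d=5 → birth, X_4=9
t=4: X=9, d=3 → birth, X_5=10
t=5: X=10, d=4 → birth, X_6=11
t=6: X=11, d=3 → birth, X_7=12
t=7: X=12, d=7 → death, X_8=11
t=8: X=11, d=5 → birth, X_9=12
t=9: X=12, d=7 → death, X_10=11
t=10: X=11, d=7 → death, X_11=10
t=11: X=10, d=5 → birth, X_12=11
t=12: X=11, d=2 → birth, X_13=12
t=13: X=12, d=3 → birth, X_14=13


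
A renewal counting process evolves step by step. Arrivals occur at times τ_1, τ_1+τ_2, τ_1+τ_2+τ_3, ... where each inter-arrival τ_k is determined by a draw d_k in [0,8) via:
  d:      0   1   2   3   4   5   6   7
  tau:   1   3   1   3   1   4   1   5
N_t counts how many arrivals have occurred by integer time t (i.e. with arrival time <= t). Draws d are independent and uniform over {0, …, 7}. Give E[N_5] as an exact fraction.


65/32

Inter-arrival values over d=0..7: [1, 3, 1, 3, 1, 4, 1, 5]
Each d has probability 1/8, so the pmf of τ is: f(1) = 1/2, f(3) = 1/4, f(4) = 1/8, f(5) = 1/8
Renewal equation for m(n) = E[N_n]: condition on τ_1 = k (if k <= n, one arrival plus a fresh copy on the remaining n−k steps): m(n) = F(n) + Σ_{k<=n} f(k)·m(n−k), where F(n) = P(τ <= n) and m(0) = 0
m(1) = F(1) = 1/2
m(2) = F(2) + f(1)·m(1) = 1/2 + 1/2·1/2 = 3/4
m(3) = F(3) + f(1)·m(2) = 3/4 + 1/2·3/4 = 9/8
m(4) = F(4) + f(1)·m(3) + f(3)·m(1) = 7/8 + 1/2·9/8 + 1/4·1/2 = 25/16
m(5) = F(5) + f(1)·m(4) + f(3)·m(2) + f(4)·m(1) = 1 + 1/2·25/16 + 1/4·3/4 + 1/8·1/2 = 65/32
E[N_5] = m(5) = 65/32


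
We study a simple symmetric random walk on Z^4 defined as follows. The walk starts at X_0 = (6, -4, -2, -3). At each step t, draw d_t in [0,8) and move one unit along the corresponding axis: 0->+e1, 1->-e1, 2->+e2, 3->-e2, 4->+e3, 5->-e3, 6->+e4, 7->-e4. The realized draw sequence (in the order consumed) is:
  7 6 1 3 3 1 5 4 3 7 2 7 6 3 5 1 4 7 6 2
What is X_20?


(3, -6, -2, -4)

t=0: X=(6, -4, -2, -3), d=7 → -e4, X_1=(6, -4, -2, -4)
t=1: X=(6, -4, -2, -4), d=6 → +e4, X_2=(6, -4, -2, -3)
t=2: X=(6, -4, -2, -3), d=1 → -e1, X_3=(5, -4, -2, -3)
t=3: X=(5, -4, -2, -3), d=3 → -e2, X_4=(5, -5, -2, -3)
t=4: X=(5, -5, -2, -3), d=3 → -e2, X_5=(5, -6, -2, -3)
t=5: X=(5, -6, -2, -3), d=1 → -e1, X_6=(4, -6, -2, -3)
t=6: X=(4, -6, -2, -3), d=5 → -e3, X_7=(4, -6, -3, -3)
t=7: X=(4, -6, -3, -3), d=4 → +e3, X_8=(4, -6, -2, -3)
t=8: X=(4, -6, -2, -3), d=3 → -e2, X_9=(4, -7, -2, -3)
t=9: X=(4, -7, -2, -3), d=7 → -e4, X_10=(4, -7, -2, -4)
t=10: X=(4, -7, -2, -4), d=2 → +e2, X_11=(4, -6, -2, -4)
t=11: X=(4, -6, -2, -4), d=7 → -e4, X_12=(4, -6, -2, -5)
t=12: X=(4, -6, -2, -5), d=6 → +e4, X_13=(4, -6, -2, -4)
t=13: X=(4, -6, -2, -4), d=3 → -e2, X_14=(4, -7, -2, -4)
t=14: X=(4, -7, -2, -4), d=5 → -e3, X_15=(4, -7, -3, -4)
t=15: X=(4, -7, -3, -4), d=1 → -e1, X_16=(3, -7, -3, -4)
t=16: X=(3, -7, -3, -4), d=4 → +e3, X_17=(3, -7, -2, -4)
t=17: X=(3, -7, -2, -4), d=7 → -e4, X_18=(3, -7, -2, -5)
t=18: X=(3, -7, -2, -5), d=6 → +e4, X_19=(3, -7, -2, -4)
t=19: X=(3, -7, -2, -4), d=2 → +e2, X_20=(3, -6, -2, -4)


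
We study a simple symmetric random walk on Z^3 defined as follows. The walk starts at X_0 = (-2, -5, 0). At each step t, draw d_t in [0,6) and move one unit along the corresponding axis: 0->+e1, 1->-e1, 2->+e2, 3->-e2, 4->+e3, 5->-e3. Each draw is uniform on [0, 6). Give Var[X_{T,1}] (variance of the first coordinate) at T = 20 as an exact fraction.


20/3

Outcome values over d=0..5: [1, -1, 0, 0, 0, 0]
Σy = 0, Σy² = 2, M = 6
μ = 0/6 = 0,  σ² = 2/6 − (0)² = 1/3
Independent increments: Var[X_20] = 20·σ² = 20·(1/3) = 20/3


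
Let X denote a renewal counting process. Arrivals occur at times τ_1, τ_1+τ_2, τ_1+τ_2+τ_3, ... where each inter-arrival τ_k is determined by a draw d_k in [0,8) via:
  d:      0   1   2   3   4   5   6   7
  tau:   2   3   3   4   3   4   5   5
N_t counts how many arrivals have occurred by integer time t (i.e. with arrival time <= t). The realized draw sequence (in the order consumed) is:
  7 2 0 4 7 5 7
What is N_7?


draw d_1=7: τ_1=5, arrival time A_1=5
draw d_2=2: τ_2=3, arrival time A_2=8
draw d_3=0: τ_3=2, arrival time A_3=10
draw d_4=4: τ_4=3, arrival time A_4=13
draw d_5=7: τ_5=5, arrival time A_5=18
draw d_6=5: τ_6=4, arrival time A_6=22
draw d_7=7: τ_7=5, arrival time A_7=27
N_t over t=0..7: 0:0 1:0 2:0 3:0 4:0 5:1 6:1 7:1

1


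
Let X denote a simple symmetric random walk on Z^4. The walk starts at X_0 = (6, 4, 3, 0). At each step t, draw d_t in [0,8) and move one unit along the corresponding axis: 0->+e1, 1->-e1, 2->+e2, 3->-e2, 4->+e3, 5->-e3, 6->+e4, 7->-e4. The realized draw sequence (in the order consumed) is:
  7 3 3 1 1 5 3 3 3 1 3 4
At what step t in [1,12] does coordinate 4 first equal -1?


1

t=0: X=(6, 4, 3, 0), d=7 → -e4, X_1=(6, 4, 3, -1)
t=1: X=(6, 4, 3, -1), d=3 → -e2, X_2=(6, 3, 3, -1)
t=2: X=(6, 3, 3, -1), d=3 → -e2, X_3=(6, 2, 3, -1)
t=3: X=(6, 2, 3, -1), d=1 → -e1, X_4=(5, 2, 3, -1)
t=4: X=(5, 2, 3, -1), d=1 → -e1, X_5=(4, 2, 3, -1)
t=5: X=(4, 2, 3, -1), d=5 → -e3, X_6=(4, 2, 2, -1)
t=6: X=(4, 2, 2, -1), d=3 → -e2, X_7=(4, 1, 2, -1)
t=7: X=(4, 1, 2, -1), d=3 → -e2, X_8=(4, 0, 2, -1)
t=8: X=(4, 0, 2, -1), d=3 → -e2, X_9=(4, -1, 2, -1)
t=9: X=(4, -1, 2, -1), d=1 → -e1, X_10=(3, -1, 2, -1)
t=10: X=(3, -1, 2, -1), d=3 → -e2, X_11=(3, -2, 2, -1)
t=11: X=(3, -2, 2, -1), d=4 → +e3, X_12=(3, -2, 3, -1)


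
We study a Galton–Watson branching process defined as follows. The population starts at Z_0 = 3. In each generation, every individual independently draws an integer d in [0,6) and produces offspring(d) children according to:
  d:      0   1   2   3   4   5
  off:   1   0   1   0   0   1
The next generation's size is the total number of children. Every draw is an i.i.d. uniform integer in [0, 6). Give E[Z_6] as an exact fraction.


3/64

Outcome values over d=0..5: [1, 0, 1, 0, 0, 1]
Σy = 3, Σy² = 3, M = 6
μ = 3/6 = 1/2,  σ² = 3/6 − (1/2)² = 1/4
E[Z_0] = 3
E[Z_1] = 1/2·E[Z_0] = 3/2
E[Z_2] = 1/2·E[Z_1] = 3/4
E[Z_3] = 1/2·E[Z_2] = 3/8
E[Z_4] = 1/2·E[Z_3] = 3/16
E[Z_5] = 1/2·E[Z_4] = 3/32
E[Z_6] = 1/2·E[Z_5] = 3/64


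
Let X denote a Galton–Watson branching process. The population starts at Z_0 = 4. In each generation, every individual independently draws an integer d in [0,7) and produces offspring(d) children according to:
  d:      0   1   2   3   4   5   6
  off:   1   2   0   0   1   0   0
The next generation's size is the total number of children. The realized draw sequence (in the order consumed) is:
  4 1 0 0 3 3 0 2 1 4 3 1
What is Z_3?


gen 0: Z_0=4, draws=[4, 1, 0, 0], offspring=[1, 2, 1, 1], Z_1=5
gen 1: Z_1=5, draws=[3, 3, 0, 2, 1], offspring=[0, 0, 1, 0, 2], Z_2=3
gen 2: Z_2=3, draws=[4, 3, 1], offspring=[1, 0, 2], Z_3=3

3


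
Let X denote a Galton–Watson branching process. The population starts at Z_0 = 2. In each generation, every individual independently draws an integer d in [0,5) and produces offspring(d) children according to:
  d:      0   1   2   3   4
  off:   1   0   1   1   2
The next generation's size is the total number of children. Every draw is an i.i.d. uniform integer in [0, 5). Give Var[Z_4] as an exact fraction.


Outcome values over d=0..4: [1, 0, 1, 1, 2]
Σy = 5, Σy² = 7, M = 5
μ = 5/5 = 1,  σ² = 7/5 − (1)² = 2/5
V_0 = 0, E_0 = 2
V_1 = 2/5·E_0 + (1)²·V_0 = 4/5;  E_1 = 2
V_2 = 2/5·E_1 + (1)²·V_1 = 8/5;  E_2 = 2
V_3 = 2/5·E_2 + (1)²·V_2 = 12/5;  E_3 = 2
V_4 = 2/5·E_3 + (1)²·V_3 = 16/5;  E_4 = 2

16/5


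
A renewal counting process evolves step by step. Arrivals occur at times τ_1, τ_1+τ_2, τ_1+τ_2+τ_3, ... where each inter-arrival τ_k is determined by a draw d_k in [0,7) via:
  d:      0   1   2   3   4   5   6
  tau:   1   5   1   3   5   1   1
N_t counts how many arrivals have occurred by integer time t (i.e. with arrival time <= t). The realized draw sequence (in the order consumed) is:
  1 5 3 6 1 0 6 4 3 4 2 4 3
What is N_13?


4

draw d_1=1: τ_1=5, arrival time A_1=5
draw d_2=5: τ_2=1, arrival time A_2=6
draw d_3=3: τ_3=3, arrival time A_3=9
draw d_4=6: τ_4=1, arrival time A_4=10
draw d_5=1: τ_5=5, arrival time A_5=15
draw d_6=0: τ_6=1, arrival time A_6=16
draw d_7=6: τ_7=1, arrival time A_7=17
draw d_8=4: τ_8=5, arrival time A_8=22
draw d_9=3: τ_9=3, arrival time A_9=25
draw d_10=4: τ_10=5, arrival time A_10=30
draw d_11=2: τ_11=1, arrival time A_11=31
draw d_12=4: τ_12=5, arrival time A_12=36
draw d_13=3: τ_13=3, arrival time A_13=39
N_t over t=0..13: 0:0 1:0 2:0 3:0 4:0 5:1 6:2 7:2 8:2 9:3 10:4 11:4 12:4 13:4


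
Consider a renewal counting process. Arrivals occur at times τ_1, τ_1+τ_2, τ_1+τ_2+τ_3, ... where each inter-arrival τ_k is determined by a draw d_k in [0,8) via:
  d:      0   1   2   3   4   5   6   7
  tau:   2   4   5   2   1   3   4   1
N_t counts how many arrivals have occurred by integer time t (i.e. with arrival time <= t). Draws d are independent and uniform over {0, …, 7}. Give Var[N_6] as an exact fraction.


12119983/16777216

Inter-arrival values over d=0..7: [2, 4, 5, 2, 1, 3, 4, 1]
Each d has probability 1/8, so the pmf of τ is: f(1) = 1/4, f(2) = 1/4, f(3) = 1/8, f(4) = 1/4, f(5) = 1/8
Let p_n(j) = P(N_n = j), with p_0 = [1]. Condition on τ_1: p_n(0) = P(τ > n), and for j >= 1, p_n(j) = Σ_{k<=n} f(k)·p_{n−k}(j−1)
p_1 = [3/4, 1/4]  (j = 0..1)
p_2 = [1/2, 7/16, 1/16]  (j = 0..2)
p_3 = [3/8, 7/16, 11/64, 1/64]  (j = 0..3)
p_4 = [1/8, 9/16, 1/4, 15/256, 1/256]  (j = 0..4)
p_5 = [0, 1/2, 47/128, 29/256, 19/1024, 1/1024]  (j = 0..5)
p_6 = [0, 19/64, 59/128, 49/256, 23/512, 23/4096, 1/4096]  (j = 0..6)
E[N_6] = Σ j·p_6(j) = 8201/4096;  E[N_6²] = Σ j²·p_6(j) = 19379/4096
Var[N_6] = 19379/4096 − (8201/4096)² = 12119983/16777216


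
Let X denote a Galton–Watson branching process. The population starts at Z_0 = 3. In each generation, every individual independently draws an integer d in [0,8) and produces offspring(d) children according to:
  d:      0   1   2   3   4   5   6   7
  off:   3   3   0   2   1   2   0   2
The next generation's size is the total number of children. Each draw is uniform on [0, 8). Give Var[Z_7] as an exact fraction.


Outcome values over d=0..7: [3, 3, 0, 2, 1, 2, 0, 2]
Σy = 13, Σy² = 31, M = 8
μ = 13/8 = 13/8,  σ² = 31/8 − (13/8)² = 79/64
V_0 = 0, E_0 = 3
V_1 = 79/64·E_0 + (13/8)²·V_0 = 237/64;  E_1 = 39/8
V_2 = 79/64·E_1 + (13/8)²·V_1 = 64701/4096;  E_2 = 507/64
V_3 = 79/64·E_2 + (13/8)²·V_2 = 13497861/262144;  E_3 = 6591/512
V_4 = 79/64·E_3 + (13/8)²·V_3 = 2547731277/16777216;  E_4 = 85683/4096
V_5 = 79/64·E_4 + (13/8)²·V_4 = 458292233685/1073741824;  E_5 = 1113879/32768
V_6 = 79/64·E_5 + (13/8)²·V_5 = 80334854871453/68719476736;  E_6 = 14480427/262144
V_7 = 79/64·E_6 + (13/8)²·V_6 = 13876471080659109/4398046511104;  E_7 = 188245551/2097152

13876471080659109/4398046511104


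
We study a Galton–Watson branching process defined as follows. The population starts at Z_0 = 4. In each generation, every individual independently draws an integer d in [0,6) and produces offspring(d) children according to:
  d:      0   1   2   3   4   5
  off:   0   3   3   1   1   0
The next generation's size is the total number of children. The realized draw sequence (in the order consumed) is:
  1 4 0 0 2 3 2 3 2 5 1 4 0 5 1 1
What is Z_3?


gen 0: Z_0=4, draws=[1, 4, 0, 0], offspring=[3, 1, 0, 0], Z_1=4
gen 1: Z_1=4, draws=[2, 3, 2, 3], offspring=[3, 1, 3, 1], Z_2=8
gen 2: Z_2=8, draws=[2, 5, 1, 4, 0, 5, 1, 1], offspring=[3, 0, 3, 1, 0, 0, 3, 3], Z_3=13

13
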